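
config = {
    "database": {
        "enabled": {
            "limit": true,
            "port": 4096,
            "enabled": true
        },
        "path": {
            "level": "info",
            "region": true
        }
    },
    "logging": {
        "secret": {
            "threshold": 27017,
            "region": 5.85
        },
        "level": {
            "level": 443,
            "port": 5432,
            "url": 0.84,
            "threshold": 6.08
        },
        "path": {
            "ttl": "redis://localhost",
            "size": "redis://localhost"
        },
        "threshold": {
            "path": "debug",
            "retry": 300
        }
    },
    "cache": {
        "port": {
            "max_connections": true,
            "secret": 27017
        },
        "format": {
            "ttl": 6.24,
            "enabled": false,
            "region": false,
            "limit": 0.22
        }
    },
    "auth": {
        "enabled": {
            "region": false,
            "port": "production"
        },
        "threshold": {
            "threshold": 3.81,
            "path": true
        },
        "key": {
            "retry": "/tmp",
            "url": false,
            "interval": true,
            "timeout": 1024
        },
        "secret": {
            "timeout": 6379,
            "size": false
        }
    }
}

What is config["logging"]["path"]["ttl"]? "redis://localhost"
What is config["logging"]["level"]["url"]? 0.84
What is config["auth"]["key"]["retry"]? "/tmp"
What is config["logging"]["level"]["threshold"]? 6.08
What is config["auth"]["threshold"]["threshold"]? 3.81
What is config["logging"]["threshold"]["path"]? "debug"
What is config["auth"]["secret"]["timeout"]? 6379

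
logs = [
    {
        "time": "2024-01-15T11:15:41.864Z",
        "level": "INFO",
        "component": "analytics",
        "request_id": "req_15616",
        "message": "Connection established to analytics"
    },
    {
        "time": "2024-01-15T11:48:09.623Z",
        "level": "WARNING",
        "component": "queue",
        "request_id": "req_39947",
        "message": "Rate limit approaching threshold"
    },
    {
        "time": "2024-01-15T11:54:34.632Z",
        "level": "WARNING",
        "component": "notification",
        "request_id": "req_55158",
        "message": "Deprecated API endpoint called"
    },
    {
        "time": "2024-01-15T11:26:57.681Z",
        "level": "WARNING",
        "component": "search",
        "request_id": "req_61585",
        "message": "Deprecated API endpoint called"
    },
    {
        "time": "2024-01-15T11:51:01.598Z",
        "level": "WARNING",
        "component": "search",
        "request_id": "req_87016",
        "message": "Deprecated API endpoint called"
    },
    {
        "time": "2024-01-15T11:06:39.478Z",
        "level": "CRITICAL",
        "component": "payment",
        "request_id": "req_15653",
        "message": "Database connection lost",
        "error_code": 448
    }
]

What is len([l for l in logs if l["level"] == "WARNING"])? 4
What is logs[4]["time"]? "2024-01-15T11:51:01.598Z"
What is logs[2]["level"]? "WARNING"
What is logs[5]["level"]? "CRITICAL"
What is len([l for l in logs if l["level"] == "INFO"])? 1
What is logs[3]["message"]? "Deprecated API endpoint called"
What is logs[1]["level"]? "WARNING"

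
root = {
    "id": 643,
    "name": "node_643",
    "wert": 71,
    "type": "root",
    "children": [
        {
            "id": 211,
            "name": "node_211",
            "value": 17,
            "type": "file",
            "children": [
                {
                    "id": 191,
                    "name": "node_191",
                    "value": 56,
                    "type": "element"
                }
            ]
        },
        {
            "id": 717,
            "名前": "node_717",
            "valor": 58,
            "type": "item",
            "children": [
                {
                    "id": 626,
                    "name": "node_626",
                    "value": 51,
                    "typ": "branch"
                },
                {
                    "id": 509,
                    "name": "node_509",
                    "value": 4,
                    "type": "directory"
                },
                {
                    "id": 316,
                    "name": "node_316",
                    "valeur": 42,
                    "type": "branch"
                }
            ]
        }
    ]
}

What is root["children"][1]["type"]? "item"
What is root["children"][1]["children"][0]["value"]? 51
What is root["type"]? "root"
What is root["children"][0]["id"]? 211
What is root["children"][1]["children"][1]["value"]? 4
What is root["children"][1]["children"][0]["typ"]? "branch"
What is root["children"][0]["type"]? "file"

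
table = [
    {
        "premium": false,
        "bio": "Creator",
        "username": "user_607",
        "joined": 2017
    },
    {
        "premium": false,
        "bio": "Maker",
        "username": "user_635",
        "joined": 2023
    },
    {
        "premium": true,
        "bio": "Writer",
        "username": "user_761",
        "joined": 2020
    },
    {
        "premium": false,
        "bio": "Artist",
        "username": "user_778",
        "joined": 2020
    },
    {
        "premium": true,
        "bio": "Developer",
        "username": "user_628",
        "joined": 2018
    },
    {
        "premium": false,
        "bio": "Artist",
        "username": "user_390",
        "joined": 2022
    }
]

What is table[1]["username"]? "user_635"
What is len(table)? 6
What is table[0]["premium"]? False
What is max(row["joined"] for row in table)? 2023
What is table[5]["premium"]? False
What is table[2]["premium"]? True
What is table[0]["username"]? "user_607"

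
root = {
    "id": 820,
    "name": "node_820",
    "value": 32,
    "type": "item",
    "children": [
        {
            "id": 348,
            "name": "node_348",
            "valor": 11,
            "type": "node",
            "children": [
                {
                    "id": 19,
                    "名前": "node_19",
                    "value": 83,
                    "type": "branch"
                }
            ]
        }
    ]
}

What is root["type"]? "item"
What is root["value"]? 32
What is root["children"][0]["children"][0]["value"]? 83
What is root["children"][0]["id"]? 348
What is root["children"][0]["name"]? "node_348"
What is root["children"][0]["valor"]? 11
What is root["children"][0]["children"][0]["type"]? "branch"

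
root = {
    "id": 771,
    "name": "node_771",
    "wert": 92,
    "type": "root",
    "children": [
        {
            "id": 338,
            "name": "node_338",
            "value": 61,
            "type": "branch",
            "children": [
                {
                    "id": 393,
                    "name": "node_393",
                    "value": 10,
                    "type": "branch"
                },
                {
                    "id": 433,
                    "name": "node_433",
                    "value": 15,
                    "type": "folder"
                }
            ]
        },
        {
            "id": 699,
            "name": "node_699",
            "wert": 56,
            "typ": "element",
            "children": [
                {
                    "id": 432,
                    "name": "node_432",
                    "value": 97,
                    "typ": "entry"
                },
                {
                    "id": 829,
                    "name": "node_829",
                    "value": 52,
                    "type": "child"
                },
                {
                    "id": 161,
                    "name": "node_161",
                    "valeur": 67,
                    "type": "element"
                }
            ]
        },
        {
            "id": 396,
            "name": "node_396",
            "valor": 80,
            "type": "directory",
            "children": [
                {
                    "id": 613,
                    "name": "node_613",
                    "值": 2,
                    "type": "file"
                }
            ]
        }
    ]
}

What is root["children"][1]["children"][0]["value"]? 97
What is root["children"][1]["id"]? 699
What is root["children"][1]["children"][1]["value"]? 52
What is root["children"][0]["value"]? 61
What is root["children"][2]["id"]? 396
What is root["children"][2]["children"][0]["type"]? "file"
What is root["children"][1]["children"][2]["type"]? "element"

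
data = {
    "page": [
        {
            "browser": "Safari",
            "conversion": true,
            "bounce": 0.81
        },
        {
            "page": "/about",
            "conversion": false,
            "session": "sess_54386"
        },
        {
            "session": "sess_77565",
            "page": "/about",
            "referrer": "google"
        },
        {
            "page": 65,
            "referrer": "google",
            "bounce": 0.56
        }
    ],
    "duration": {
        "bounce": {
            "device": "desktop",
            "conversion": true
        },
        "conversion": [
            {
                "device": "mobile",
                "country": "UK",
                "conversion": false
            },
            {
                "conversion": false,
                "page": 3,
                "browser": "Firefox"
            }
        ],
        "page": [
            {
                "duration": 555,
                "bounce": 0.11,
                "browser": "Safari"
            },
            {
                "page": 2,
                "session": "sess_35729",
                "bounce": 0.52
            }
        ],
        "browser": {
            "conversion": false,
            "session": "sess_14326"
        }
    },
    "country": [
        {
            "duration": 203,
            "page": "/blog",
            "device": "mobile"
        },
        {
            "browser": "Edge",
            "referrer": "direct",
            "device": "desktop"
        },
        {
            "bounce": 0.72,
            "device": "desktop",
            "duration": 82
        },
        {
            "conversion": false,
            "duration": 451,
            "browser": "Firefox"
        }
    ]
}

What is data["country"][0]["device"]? "mobile"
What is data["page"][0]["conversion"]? True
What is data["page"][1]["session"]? "sess_54386"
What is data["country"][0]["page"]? "/blog"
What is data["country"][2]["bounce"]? 0.72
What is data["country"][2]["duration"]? 82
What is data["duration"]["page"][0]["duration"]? 555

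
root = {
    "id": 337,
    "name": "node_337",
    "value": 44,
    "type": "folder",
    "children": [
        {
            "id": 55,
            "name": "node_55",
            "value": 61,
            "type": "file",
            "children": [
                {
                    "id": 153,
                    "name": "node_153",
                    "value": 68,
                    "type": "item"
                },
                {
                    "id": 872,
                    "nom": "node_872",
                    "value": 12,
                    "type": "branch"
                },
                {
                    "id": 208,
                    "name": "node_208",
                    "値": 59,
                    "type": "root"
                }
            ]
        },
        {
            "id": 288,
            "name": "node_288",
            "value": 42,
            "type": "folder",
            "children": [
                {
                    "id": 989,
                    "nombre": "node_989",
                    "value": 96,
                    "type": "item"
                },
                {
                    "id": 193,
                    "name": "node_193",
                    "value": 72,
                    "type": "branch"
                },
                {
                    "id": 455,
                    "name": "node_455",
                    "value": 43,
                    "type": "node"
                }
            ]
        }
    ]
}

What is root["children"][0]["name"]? "node_55"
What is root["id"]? 337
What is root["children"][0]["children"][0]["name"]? "node_153"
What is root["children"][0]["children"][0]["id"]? 153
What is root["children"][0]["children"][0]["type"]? "item"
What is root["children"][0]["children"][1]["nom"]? "node_872"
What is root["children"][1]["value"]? 42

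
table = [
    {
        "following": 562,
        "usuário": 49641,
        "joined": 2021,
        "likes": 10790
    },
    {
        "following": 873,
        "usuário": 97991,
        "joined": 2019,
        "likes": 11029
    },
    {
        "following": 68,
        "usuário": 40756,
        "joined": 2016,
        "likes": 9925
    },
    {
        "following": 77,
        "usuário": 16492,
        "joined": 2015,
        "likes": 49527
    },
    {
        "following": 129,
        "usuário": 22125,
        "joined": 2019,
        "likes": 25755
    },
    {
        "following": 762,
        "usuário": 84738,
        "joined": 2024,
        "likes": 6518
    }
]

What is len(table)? 6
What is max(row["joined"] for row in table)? 2024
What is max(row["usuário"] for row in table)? 97991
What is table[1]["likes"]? 11029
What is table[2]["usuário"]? 40756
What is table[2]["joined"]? 2016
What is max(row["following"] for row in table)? 873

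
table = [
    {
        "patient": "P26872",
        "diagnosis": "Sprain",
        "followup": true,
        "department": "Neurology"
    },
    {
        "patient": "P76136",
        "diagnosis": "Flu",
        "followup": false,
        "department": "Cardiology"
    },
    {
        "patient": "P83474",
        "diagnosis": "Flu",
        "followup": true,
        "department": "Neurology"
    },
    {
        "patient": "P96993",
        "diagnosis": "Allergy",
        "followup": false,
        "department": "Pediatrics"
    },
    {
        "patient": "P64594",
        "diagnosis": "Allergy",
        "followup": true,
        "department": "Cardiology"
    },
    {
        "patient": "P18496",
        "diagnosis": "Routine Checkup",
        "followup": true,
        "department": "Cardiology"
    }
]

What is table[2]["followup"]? True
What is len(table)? 6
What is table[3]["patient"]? "P96993"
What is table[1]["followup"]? False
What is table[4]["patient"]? "P64594"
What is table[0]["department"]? "Neurology"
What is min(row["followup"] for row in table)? False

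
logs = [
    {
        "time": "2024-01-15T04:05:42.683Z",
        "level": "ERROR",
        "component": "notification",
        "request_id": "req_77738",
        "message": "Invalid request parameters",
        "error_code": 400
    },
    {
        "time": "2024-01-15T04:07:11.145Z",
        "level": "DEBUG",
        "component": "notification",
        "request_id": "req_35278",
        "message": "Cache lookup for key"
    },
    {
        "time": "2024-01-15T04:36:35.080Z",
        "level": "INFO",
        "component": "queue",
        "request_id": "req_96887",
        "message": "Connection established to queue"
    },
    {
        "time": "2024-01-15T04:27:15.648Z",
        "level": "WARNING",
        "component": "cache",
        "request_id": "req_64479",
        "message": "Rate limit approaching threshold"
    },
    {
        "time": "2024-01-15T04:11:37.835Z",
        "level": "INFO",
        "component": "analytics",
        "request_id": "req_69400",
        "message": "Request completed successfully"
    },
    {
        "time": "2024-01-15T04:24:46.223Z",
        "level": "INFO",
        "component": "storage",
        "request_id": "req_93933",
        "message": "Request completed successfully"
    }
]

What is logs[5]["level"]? "INFO"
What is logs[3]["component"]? "cache"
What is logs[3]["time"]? "2024-01-15T04:27:15.648Z"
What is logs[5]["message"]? "Request completed successfully"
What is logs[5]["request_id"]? "req_93933"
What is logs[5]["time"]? "2024-01-15T04:24:46.223Z"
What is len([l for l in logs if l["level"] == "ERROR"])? 1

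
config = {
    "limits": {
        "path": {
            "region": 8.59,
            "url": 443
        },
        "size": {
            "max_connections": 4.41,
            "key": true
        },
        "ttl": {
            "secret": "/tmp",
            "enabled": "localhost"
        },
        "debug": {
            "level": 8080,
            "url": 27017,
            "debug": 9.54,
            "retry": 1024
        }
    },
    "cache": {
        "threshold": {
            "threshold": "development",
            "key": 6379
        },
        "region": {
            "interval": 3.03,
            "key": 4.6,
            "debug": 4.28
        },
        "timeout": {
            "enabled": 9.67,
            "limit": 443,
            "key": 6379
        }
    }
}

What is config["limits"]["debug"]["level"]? 8080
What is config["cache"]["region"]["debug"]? 4.28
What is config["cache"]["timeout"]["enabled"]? 9.67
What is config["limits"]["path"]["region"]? 8.59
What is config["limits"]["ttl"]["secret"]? "/tmp"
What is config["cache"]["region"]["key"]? 4.6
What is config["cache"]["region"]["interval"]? 3.03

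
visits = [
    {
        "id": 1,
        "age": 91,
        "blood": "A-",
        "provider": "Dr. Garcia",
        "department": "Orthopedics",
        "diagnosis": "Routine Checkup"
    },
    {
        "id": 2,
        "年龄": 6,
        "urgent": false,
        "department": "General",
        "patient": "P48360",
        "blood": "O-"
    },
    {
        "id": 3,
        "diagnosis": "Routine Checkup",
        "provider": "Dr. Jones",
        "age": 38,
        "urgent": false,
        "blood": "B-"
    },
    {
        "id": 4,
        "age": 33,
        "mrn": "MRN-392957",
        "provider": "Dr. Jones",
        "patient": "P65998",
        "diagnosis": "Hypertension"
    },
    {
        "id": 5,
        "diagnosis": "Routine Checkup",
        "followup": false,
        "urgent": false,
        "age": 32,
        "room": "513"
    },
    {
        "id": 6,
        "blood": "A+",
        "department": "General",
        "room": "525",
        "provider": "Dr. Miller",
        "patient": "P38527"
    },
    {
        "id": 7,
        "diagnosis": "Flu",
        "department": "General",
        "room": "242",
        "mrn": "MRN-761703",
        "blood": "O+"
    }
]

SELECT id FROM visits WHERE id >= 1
[1, 2, 3, 4, 5, 6, 7]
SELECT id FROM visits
[1, 2, 3, 4, 5, 6, 7]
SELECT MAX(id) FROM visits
7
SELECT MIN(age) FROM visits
32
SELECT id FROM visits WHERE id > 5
[6, 7]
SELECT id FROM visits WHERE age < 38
[4, 5]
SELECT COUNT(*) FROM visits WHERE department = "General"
3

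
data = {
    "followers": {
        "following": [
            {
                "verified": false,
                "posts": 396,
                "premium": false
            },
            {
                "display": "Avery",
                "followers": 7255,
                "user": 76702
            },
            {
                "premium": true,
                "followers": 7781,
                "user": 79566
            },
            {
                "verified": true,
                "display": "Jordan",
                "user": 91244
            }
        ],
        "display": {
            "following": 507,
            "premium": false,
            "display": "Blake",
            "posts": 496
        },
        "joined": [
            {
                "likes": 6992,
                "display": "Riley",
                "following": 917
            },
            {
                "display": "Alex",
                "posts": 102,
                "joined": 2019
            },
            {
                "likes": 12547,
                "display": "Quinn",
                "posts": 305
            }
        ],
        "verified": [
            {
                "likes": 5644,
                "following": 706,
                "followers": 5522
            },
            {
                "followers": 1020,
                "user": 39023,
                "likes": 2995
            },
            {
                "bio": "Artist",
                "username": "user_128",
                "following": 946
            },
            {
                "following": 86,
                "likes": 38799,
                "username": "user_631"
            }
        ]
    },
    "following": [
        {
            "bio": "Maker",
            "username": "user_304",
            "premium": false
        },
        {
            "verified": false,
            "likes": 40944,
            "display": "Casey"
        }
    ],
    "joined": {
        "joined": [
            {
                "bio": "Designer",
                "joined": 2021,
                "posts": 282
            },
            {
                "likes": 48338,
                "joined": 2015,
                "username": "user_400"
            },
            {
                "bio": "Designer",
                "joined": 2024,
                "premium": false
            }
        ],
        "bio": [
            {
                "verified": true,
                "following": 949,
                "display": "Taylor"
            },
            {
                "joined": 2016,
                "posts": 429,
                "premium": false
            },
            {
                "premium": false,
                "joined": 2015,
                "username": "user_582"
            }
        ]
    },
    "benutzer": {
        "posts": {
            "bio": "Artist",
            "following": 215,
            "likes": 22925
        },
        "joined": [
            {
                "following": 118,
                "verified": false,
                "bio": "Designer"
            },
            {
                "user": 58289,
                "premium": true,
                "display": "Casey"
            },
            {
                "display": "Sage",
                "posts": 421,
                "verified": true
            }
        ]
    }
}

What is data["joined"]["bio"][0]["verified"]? True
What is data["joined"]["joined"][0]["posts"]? 282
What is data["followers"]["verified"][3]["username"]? "user_631"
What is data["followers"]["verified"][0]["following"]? 706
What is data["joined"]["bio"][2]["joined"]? 2015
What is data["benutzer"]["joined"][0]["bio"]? "Designer"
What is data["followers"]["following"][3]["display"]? "Jordan"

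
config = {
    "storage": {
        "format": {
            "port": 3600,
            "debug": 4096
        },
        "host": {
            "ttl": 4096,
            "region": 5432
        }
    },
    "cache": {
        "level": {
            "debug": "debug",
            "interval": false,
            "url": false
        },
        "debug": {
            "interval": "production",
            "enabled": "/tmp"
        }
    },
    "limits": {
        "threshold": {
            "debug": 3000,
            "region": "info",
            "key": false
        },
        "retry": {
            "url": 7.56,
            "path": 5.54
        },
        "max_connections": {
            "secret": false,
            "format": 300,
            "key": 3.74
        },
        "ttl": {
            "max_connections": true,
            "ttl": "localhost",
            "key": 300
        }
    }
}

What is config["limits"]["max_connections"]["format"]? 300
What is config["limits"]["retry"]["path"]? 5.54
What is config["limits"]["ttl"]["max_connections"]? True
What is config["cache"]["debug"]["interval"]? "production"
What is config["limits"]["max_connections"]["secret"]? False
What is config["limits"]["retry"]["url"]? 7.56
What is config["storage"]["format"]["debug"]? 4096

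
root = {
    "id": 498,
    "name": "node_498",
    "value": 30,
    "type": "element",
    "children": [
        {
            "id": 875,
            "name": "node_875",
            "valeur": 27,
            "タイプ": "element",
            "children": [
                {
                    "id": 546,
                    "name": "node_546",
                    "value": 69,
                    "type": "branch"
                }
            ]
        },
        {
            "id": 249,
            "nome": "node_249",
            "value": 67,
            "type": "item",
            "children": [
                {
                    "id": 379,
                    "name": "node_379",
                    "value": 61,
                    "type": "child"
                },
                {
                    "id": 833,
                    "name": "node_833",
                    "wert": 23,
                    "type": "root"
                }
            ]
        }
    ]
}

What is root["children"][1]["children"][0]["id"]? 379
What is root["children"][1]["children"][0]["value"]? 61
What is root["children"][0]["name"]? "node_875"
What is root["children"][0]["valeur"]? 27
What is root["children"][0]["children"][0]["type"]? "branch"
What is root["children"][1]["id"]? 249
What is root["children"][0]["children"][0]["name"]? "node_546"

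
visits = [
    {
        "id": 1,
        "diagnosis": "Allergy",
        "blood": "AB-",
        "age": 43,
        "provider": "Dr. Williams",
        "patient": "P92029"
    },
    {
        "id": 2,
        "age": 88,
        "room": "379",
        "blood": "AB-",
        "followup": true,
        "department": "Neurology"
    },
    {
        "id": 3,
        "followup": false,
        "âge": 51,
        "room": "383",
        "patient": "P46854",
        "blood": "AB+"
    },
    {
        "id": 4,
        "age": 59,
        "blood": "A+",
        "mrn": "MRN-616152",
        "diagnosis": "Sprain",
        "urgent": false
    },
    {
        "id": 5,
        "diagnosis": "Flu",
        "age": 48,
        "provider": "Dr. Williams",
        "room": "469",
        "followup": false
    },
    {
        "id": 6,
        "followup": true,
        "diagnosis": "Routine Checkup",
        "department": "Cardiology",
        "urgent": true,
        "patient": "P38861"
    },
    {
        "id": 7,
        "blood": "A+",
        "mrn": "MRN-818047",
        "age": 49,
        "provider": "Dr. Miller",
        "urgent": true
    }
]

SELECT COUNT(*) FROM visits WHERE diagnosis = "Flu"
1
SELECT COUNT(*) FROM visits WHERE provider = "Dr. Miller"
1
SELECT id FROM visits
[1, 2, 3, 4, 5, 6, 7]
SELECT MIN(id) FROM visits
1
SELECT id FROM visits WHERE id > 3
[4, 5, 6, 7]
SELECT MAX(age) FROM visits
88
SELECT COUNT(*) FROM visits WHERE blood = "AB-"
2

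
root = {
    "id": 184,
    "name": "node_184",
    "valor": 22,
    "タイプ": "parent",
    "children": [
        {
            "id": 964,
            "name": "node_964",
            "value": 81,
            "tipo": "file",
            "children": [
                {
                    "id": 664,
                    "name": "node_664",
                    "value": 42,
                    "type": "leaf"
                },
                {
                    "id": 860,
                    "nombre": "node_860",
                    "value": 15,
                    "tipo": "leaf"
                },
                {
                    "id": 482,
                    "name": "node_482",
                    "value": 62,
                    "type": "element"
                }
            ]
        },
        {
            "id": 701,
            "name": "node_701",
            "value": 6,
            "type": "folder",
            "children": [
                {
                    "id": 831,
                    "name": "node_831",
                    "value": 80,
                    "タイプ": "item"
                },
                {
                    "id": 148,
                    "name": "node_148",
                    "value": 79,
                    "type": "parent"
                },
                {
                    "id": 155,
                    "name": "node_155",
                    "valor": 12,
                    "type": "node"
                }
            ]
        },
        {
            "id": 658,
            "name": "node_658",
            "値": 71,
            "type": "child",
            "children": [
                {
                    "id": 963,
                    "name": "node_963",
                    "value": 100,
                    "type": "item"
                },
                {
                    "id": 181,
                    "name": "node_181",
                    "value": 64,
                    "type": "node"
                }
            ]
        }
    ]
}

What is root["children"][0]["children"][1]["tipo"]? "leaf"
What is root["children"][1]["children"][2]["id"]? 155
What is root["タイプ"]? "parent"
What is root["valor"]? 22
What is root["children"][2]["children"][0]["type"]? "item"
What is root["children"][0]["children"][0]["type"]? "leaf"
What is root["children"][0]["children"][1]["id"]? 860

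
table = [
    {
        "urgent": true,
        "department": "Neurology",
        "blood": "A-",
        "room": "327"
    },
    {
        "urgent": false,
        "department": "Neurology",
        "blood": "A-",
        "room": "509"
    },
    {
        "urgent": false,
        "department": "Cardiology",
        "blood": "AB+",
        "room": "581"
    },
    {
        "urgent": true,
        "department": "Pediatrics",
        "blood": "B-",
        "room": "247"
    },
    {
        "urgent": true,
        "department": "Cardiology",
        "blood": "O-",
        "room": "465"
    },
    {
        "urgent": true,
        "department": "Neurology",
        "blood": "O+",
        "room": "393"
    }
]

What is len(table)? 6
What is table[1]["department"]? "Neurology"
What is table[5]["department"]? "Neurology"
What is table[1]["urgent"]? False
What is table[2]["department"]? "Cardiology"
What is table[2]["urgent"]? False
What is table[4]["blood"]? "O-"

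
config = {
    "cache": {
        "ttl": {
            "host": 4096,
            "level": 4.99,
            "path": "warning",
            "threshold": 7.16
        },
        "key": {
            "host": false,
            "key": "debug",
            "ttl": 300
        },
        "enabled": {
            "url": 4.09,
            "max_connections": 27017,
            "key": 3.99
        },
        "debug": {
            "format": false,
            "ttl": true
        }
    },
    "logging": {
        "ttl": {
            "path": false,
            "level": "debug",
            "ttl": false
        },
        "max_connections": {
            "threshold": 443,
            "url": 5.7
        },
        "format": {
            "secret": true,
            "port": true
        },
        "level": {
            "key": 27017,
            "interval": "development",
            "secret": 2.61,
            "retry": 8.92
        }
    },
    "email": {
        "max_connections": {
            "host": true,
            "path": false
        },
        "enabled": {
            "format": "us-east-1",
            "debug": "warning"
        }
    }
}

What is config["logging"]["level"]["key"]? 27017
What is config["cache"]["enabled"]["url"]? 4.09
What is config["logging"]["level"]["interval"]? "development"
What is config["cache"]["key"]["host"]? False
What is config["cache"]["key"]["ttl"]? 300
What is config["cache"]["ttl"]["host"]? 4096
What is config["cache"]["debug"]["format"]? False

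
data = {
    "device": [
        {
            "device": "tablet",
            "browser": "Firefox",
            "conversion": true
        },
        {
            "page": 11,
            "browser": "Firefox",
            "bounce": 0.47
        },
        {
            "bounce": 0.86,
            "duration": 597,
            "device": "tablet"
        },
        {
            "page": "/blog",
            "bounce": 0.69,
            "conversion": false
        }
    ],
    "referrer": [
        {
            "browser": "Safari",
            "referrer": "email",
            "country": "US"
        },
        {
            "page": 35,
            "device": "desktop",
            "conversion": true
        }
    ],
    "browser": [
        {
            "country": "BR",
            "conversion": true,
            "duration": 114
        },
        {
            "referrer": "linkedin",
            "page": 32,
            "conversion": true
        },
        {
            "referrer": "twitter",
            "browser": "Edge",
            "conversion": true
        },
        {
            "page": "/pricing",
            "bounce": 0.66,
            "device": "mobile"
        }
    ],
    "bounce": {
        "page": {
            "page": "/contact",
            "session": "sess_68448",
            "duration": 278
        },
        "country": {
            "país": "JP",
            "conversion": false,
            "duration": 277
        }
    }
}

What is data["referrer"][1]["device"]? "desktop"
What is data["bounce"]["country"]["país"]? "JP"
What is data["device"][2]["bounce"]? 0.86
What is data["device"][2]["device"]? "tablet"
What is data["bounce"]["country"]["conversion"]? False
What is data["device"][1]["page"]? 11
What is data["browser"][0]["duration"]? 114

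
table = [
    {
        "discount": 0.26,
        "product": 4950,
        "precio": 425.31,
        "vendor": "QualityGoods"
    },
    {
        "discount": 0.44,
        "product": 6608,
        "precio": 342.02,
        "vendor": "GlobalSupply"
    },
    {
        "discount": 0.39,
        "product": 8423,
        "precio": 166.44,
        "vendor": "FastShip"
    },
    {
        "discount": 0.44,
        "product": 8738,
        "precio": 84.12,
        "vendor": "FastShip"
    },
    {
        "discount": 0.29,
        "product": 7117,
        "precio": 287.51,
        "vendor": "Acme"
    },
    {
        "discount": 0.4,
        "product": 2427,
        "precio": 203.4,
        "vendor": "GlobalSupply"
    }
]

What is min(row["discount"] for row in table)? 0.26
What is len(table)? 6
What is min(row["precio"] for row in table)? 84.12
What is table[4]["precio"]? 287.51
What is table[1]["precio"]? 342.02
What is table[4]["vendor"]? "Acme"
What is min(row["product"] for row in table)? 2427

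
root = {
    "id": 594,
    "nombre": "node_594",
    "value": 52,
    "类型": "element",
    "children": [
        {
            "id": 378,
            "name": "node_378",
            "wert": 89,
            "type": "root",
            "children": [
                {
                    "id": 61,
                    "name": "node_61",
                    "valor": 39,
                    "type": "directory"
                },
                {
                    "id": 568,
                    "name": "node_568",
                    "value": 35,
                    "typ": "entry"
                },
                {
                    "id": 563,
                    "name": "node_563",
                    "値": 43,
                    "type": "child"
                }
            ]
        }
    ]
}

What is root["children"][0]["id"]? 378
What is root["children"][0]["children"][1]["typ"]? "entry"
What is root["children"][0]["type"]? "root"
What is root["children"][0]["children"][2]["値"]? 43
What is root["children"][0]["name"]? "node_378"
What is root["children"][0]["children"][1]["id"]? 568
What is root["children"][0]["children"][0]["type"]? "directory"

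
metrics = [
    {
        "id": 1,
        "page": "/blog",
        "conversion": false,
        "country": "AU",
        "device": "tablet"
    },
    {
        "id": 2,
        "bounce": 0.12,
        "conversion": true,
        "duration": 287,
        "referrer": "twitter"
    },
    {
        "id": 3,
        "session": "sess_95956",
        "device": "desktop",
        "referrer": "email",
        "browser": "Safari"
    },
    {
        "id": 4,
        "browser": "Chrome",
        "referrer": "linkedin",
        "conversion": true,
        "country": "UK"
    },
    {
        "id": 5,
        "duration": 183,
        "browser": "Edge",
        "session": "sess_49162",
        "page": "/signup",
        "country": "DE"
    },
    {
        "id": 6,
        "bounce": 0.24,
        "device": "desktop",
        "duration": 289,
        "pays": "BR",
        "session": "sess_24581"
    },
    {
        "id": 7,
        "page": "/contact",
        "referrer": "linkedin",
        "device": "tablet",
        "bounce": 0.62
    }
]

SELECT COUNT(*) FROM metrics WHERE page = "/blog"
1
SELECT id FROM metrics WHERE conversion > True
[]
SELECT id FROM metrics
[1, 2, 3, 4, 5, 6, 7]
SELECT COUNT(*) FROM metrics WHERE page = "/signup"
1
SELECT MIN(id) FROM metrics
1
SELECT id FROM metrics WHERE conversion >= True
[2, 4]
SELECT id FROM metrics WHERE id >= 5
[5, 6, 7]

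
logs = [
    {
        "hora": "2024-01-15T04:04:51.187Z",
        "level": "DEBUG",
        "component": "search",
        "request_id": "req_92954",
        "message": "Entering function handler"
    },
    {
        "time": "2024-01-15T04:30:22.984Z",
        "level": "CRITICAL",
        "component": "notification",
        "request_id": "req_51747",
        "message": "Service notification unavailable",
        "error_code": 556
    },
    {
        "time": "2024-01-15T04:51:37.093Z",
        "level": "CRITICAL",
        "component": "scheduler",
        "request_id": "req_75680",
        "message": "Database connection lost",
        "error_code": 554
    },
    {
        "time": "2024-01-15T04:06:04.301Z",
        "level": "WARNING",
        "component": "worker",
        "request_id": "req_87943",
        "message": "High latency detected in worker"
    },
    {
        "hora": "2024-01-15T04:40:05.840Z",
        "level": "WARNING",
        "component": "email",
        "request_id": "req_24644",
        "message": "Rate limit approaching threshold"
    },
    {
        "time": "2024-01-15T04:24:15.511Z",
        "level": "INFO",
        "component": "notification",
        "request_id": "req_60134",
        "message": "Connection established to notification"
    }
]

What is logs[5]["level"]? "INFO"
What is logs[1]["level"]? "CRITICAL"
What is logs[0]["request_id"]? "req_92954"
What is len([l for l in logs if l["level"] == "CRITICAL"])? 2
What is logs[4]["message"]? "Rate limit approaching threshold"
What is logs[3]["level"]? "WARNING"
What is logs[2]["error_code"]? 554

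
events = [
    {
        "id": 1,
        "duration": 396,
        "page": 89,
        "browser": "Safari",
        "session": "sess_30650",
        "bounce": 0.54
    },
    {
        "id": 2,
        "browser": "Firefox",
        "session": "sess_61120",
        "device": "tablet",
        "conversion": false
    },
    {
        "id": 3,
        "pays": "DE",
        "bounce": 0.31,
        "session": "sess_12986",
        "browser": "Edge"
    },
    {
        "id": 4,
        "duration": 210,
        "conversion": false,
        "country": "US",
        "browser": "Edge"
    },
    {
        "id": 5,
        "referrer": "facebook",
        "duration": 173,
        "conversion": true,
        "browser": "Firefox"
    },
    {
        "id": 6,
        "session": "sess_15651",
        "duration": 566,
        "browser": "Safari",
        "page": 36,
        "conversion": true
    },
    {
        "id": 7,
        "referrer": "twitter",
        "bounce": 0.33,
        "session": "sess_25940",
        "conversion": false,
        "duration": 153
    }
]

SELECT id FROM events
[1, 2, 3, 4, 5, 6, 7]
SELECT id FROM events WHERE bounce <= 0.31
[3]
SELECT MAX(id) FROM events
7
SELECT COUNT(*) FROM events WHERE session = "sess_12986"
1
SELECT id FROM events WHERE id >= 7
[7]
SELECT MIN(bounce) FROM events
0.31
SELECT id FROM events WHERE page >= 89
[1]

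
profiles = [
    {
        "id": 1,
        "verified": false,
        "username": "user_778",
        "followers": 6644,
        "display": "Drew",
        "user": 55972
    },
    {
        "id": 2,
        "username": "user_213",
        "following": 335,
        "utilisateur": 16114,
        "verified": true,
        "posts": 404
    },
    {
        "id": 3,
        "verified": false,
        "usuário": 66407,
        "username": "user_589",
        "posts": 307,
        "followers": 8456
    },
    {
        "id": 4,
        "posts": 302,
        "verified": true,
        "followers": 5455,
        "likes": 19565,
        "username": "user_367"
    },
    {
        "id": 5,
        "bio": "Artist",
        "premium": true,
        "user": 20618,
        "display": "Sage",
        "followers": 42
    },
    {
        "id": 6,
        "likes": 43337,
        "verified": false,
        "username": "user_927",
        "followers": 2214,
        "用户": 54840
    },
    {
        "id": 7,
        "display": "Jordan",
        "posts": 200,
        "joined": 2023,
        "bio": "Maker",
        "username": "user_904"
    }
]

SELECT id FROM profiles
[1, 2, 3, 4, 5, 6, 7]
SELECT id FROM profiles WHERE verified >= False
[1, 2, 3, 4, 6]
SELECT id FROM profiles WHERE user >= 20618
[1, 5]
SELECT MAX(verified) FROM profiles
True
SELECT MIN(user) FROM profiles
20618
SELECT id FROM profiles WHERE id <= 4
[1, 2, 3, 4]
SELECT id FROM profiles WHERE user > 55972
[]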